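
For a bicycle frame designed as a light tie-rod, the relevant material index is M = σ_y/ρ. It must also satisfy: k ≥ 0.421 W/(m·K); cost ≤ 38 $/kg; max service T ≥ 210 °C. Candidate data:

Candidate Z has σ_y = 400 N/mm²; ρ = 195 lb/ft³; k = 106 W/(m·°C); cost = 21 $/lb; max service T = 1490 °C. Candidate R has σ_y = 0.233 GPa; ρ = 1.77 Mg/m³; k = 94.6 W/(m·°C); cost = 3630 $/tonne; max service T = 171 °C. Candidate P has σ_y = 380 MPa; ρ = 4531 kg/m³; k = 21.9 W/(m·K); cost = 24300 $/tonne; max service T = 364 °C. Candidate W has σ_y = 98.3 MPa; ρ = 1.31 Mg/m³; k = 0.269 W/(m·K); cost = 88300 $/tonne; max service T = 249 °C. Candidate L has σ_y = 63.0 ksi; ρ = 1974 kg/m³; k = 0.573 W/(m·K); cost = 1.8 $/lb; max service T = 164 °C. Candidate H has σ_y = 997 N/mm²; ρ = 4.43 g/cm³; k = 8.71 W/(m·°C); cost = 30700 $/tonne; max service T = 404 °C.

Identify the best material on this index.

candidate H

Screen on constraints: k ≥ 0.421 W/(m·K); cost ≤ 38 $/kg; max service T ≥ 210 °C. Survivors: candidate P, candidate H.
After converting to SI:
  candidate P: σ_y = 380.0 MPa, ρ = 4531 kg/m³
  candidate H: σ_y = 997.0 MPa, ρ = 4430 kg/m³
  candidate H: M = 225 kN·m/kg
  candidate P: M = 83.9 kN·m/kg
Candidate H has the largest M.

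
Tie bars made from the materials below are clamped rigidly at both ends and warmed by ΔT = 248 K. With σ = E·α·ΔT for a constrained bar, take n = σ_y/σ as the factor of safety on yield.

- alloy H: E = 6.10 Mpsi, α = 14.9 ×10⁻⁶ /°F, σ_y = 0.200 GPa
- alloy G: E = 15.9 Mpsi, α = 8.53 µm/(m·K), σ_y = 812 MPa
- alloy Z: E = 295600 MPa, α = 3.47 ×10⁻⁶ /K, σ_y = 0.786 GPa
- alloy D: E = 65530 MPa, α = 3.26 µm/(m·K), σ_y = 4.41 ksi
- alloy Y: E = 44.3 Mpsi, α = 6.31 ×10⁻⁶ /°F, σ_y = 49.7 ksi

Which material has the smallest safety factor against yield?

alloy Y

Converting E to GPa, α to ×10⁻⁶/K, σ_y to MPa, then σ and n for each:
  alloy H: E = 42.06, α = 26.8, σ_y = 200.0 → σ = 280 MPa, n = 0.715
  alloy G: E = 109.6, α = 8.53, σ_y = 812.0 → σ = 232 MPa, n = 3.50
  alloy Z: E = 295.6, α = 3.47, σ_y = 786.0 → σ = 254 MPa, n = 3.09
  alloy D: E = 65.53, α = 3.26, σ_y = 30.41 → σ = 53.0 MPa, n = 0.574
  alloy Y: E = 305.4, α = 11.4, σ_y = 342.7 → σ = 860 MPa, n = 0.398
Smallest n: alloy Y with n = 0.398.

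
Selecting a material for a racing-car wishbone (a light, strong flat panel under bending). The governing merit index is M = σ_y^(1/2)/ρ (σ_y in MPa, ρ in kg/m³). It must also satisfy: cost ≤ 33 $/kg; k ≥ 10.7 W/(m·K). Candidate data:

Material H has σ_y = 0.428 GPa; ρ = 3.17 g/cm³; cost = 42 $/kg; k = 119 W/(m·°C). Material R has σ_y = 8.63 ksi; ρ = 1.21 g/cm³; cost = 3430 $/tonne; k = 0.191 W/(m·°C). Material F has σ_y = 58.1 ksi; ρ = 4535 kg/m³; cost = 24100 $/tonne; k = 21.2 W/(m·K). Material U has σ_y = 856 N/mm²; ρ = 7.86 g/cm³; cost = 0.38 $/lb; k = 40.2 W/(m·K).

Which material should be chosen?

material F

Screen on constraints: cost ≤ 33 $/kg; k ≥ 10.7 W/(m·K). Survivors: material F, material U.
After converting to SI:
  material F: σ_y = 400.6 MPa, ρ = 4535 kg/m³
  material U: σ_y = 856.0 MPa, ρ = 7860 kg/m³
  material F: M = 4.41×10⁻³
  material U: M = 3.72×10⁻³
Highest index: material F.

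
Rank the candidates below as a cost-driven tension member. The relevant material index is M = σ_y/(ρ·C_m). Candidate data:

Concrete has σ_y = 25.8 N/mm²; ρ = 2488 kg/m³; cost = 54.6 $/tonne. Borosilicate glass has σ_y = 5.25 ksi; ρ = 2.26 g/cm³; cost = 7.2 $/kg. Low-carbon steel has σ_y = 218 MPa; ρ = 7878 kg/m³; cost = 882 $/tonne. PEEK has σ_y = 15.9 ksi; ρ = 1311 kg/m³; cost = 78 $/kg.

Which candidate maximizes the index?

concrete

Putting every candidate on a common basis:
  concrete: σ_y = 25.80 MPa, ρ = 2488 kg/m³, cost = 0.05460 $/kg
  borosilicate glass: σ_y = 36.20 MPa, ρ = 2260 kg/m³, cost = 7.200 $/kg
  low-carbon steel: σ_y = 218.0 MPa, ρ = 7878 kg/m³, cost = 0.8820 $/kg
  PEEK: σ_y = 109.6 MPa, ρ = 1311 kg/m³, cost = 78.00 $/kg
  concrete: M = 190 kN·m per $
  low-carbon steel: M = 31.4 kN·m per $
  borosilicate glass: M = 2.22 kN·m per $
  PEEK: M = 1.07 kN·m per $
Highest index: concrete.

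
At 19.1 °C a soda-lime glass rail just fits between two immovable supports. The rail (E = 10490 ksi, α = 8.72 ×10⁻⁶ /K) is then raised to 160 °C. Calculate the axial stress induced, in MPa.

E = 10490 ksi = 72.33 GPa.
ΔT = 140.9 K. Constrained thermal stress σ = E·α·ΔT = 72.33×10³ MPa × 8.72×10⁻⁶ × 140.9 = 88.9 MPa (compressive).

88.9 MPa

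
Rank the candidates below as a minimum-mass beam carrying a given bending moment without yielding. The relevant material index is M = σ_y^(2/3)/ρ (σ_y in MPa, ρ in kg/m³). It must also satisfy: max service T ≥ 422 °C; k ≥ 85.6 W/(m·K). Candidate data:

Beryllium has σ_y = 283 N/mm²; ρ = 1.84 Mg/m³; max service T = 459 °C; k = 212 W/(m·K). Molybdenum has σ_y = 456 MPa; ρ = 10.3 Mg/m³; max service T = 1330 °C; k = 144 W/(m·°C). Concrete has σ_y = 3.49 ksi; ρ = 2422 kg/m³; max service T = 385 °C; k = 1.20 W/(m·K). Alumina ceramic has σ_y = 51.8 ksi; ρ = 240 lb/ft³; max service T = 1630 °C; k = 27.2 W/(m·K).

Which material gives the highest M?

Screen on constraints: max service T ≥ 422 °C; k ≥ 85.6 W/(m·K). Survivors: beryllium, molybdenum.
Normalizing units and computing the index:
  beryllium: σ_y = 283.0 MPa, ρ = 1840 kg/m³
  molybdenum: σ_y = 456.0 MPa, ρ = 10300 kg/m³
  beryllium: M = 23.4×10⁻³
  molybdenum: M = 5.75×10⁻³
Beryllium ranks first.

beryllium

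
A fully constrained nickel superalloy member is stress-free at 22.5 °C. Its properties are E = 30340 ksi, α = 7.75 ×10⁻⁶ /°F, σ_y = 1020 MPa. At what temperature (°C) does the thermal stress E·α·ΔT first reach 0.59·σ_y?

229 °C

E = 30340 ksi = 209.2 GPa.
α = 7.75×10⁻⁶/°F × 9/5 = 13.9×10⁻⁶/K.
E·α·ΔT = 601.8 MPa ⇒ ΔT = 601.8 / (209.2×10³ × 13.9×10⁻⁶) = 206.2 K.
T = 22.5 + 206.2 = 228.7 °C.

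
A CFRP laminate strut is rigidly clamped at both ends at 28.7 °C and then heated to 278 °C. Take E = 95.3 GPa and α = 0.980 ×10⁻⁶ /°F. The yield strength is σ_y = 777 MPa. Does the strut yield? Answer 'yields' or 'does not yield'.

does not yield

α = 0.980×10⁻⁶/°F × 9/5 = 1.76×10⁻⁶/K.
ΔT = 249.3 K. Constrained thermal stress σ = E·α·ΔT = 95.30×10³ MPa × 1.76×10⁻⁶ × 249.3 = 41.9 MPa (compressive).
Compare to σ_y = 777 MPa: σ < σ_y, so it does not yield.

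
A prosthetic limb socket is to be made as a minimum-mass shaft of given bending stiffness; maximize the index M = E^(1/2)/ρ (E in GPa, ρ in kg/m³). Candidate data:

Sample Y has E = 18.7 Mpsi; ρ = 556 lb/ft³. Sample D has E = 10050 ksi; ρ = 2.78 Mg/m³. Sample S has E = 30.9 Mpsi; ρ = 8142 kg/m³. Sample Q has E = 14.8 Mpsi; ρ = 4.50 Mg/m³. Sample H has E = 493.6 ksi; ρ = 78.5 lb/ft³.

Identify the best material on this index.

sample D

In SI units:
  sample Y: E = 128.9 GPa, ρ = 8906 kg/m³
  sample D: E = 69.29 GPa, ρ = 2780 kg/m³
  sample S: E = 213.0 GPa, ρ = 8142 kg/m³
  sample Q: E = 102.0 GPa, ρ = 4500 kg/m³
  sample H: E = 3.403 GPa, ρ = 1257 kg/m³
  sample D: M = 2.99×10⁻³
  sample Q: M = 2.24×10⁻³
  sample S: M = 1.79×10⁻³
  sample H: M = 1.47×10⁻³
  sample Y: M = 1.27×10⁻³
Sample D ranks first.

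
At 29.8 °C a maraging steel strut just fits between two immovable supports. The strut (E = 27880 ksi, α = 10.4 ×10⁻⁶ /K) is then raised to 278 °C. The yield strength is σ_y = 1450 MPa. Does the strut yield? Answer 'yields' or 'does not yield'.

E = 27880 ksi = 192.2 GPa.
ΔT = 248.2 K. Constrained thermal stress σ = E·α·ΔT = 192.2×10³ MPa × 10.4×10⁻⁶ × 248.2 = 496 MPa (compressive).
Compare to σ_y = 1450 MPa: σ < σ_y, so it does not yield.

does not yield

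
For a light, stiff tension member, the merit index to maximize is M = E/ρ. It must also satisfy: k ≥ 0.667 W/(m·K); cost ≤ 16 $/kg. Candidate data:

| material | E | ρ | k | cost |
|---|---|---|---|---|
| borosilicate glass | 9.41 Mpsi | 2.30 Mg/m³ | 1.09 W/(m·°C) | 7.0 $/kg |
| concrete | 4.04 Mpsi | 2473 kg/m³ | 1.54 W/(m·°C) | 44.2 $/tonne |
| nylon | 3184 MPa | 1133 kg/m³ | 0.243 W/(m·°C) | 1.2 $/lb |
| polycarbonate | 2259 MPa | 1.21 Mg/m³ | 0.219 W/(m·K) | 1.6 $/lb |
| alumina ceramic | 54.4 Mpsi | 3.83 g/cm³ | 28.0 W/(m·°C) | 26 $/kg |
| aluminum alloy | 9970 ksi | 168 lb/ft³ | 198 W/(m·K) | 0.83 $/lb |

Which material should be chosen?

Screen on constraints: k ≥ 0.667 W/(m·K); cost ≤ 16 $/kg. Survivors: borosilicate glass, concrete, aluminum alloy.
Putting every candidate on a common basis:
  borosilicate glass: E = 64.88 GPa, ρ = 2300 kg/m³
  concrete: E = 27.85 GPa, ρ = 2473 kg/m³
  aluminum alloy: E = 68.74 GPa, ρ = 2691 kg/m³
  borosilicate glass: M = 28.2 MN·m/kg
  aluminum alloy: M = 25.5 MN·m/kg
  concrete: M = 11.3 MN·m/kg
Borosilicate glass has the largest M.

borosilicate glass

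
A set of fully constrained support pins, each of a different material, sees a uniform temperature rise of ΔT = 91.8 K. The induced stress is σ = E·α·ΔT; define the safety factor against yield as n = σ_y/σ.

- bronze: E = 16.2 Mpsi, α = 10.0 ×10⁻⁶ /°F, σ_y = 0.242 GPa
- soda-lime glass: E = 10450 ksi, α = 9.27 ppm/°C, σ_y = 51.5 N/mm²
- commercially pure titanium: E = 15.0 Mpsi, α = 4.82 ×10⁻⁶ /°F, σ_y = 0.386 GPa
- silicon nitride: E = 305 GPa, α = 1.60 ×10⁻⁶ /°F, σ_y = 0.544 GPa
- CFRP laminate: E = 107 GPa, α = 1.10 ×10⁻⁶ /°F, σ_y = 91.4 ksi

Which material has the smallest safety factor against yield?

Converting E to GPa, α to ×10⁻⁶/K, σ_y to MPa, then σ and n for each:
  bronze: E = 111.7, α = 18.0, σ_y = 242.0 → σ = 185 MPa, n = 1.31
  soda-lime glass: E = 72.05, α = 9.27, σ_y = 51.50 → σ = 61.3 MPa, n = 0.840
  commercially pure titanium: E = 103.4, α = 8.68, σ_y = 386.0 → σ = 82.4 MPa, n = 4.69
  silicon nitride: E = 305.0, α = 2.88, σ_y = 544.0 → σ = 80.6 MPa, n = 6.75
  CFRP laminate: E = 107.0, α = 1.98, σ_y = 630.2 → σ = 19.4 MPa, n = 32.4
Smallest n: soda-lime glass with n = 0.840.

soda-lime glass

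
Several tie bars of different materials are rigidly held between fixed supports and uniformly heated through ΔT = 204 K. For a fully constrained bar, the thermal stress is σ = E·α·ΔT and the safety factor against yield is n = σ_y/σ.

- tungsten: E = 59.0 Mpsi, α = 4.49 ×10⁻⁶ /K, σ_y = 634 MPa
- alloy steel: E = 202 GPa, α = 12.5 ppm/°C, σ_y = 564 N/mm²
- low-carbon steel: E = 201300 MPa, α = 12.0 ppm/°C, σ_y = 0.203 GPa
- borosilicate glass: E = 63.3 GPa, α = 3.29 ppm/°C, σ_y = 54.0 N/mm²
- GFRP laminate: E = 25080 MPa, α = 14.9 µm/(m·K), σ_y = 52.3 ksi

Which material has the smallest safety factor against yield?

In consistent units (E in GPa, α in ×10⁻⁶/K, σ_y in MPa):
  tungsten: E = 406.8, α = 4.49, σ_y = 634.0 → σ = 373 MPa, n = 1.70
  alloy steel: E = 202.0, α = 12.5, σ_y = 564.0 → σ = 515 MPa, n = 1.09
  low-carbon steel: E = 201.3, α = 12.0, σ_y = 203.0 → σ = 493 MPa, n = 0.412
  borosilicate glass: E = 63.30, α = 3.29, σ_y = 54.00 → σ = 42.5 MPa, n = 1.27
  GFRP laminate: E = 25.08, α = 14.9, σ_y = 360.6 → σ = 76.2 MPa, n = 4.73
Low-carbon steel has the lowest safety factor, n = 0.412.

low-carbon steel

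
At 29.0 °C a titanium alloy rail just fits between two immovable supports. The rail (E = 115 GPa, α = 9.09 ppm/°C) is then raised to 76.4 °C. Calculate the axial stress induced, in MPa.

ΔT = 47.40 K. Constrained thermal stress σ = E·α·ΔT = 115.0×10³ MPa × 9.09×10⁻⁶ × 47.40 = 49.5 MPa (compressive).

49.5 MPa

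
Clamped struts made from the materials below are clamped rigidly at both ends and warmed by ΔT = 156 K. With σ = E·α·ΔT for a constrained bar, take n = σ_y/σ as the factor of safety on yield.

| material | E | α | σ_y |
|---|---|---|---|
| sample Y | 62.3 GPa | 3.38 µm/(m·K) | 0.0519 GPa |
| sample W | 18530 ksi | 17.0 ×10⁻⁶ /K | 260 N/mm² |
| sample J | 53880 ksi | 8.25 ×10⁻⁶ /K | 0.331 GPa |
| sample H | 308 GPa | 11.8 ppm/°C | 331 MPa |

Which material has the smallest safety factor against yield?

Per material, after unit conversion:
  sample Y: E = 62.30, α = 3.38, σ_y = 51.90 → σ = 32.8 MPa, n = 1.58
  sample W: E = 127.8, α = 17.0, σ_y = 260.0 → σ = 339 MPa, n = 0.767
  sample J: E = 371.5, α = 8.25, σ_y = 331.0 → σ = 478 MPa, n = 0.692
  sample H: E = 308.0, α = 11.8, σ_y = 331.0 → σ = 567 MPa, n = 0.584
Sample H has the lowest safety factor, n = 0.584.

sample H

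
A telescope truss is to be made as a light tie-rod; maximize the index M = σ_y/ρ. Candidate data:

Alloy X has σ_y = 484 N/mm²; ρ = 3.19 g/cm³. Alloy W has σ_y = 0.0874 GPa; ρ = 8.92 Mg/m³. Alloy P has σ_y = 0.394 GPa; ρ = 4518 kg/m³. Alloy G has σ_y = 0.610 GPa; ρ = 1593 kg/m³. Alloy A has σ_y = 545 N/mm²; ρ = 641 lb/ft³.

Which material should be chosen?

In SI units:
  alloy X: σ_y = 484.0 MPa, ρ = 3190 kg/m³
  alloy W: σ_y = 87.40 MPa, ρ = 8920 kg/m³
  alloy P: σ_y = 394.0 MPa, ρ = 4518 kg/m³
  alloy G: σ_y = 610.0 MPa, ρ = 1593 kg/m³
  alloy A: σ_y = 545.0 MPa, ρ = 10270 kg/m³
  alloy G: M = 383 kN·m/kg
  alloy X: M = 152 kN·m/kg
  alloy P: M = 87.2 kN·m/kg
  alloy A: M = 53.1 kN·m/kg
  alloy W: M = 9.80 kN·m/kg
The maximum is for alloy G.

alloy G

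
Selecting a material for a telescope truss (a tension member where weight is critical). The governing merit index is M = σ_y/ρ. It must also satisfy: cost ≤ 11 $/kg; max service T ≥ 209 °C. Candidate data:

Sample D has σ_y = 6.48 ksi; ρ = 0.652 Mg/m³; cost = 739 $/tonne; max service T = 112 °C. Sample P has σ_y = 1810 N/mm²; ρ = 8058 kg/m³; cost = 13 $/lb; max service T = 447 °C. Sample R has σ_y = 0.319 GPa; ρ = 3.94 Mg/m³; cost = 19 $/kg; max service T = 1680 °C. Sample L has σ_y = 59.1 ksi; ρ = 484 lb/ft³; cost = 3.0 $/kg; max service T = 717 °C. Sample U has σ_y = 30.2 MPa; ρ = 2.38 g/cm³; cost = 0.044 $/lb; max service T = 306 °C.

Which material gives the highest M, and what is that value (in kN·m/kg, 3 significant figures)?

Screen on constraints: cost ≤ 11 $/kg; max service T ≥ 209 °C. Survivors: sample L, sample U.
Normalizing units and computing the index:
  sample L: σ_y = 407.5 MPa, ρ = 7753 kg/m³
  sample U: σ_y = 30.20 MPa, ρ = 2380 kg/m³
  sample L: M = 52.6 kN·m/kg
  sample U: M = 12.7 kN·m/kg
Highest index: sample L.

sample L, M = 52.6 kN·m/kg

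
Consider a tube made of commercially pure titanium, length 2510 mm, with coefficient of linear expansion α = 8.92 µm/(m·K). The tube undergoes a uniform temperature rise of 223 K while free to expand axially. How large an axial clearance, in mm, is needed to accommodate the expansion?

ΔL = α·L₀·ΔT = 8.92×10⁻⁶ × 2510 mm × 223.0 K = 4.99 mm.

4.99 mm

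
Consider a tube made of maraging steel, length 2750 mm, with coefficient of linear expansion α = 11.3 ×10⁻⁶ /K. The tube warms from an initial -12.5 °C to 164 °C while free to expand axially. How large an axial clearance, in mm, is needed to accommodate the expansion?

5.48 mm

ΔT = 164 − (-12.5) = 176.5 K.
ΔL = α·L₀·ΔT = 11.3×10⁻⁶ × 2750 mm × 176.5 K = 5.48 mm.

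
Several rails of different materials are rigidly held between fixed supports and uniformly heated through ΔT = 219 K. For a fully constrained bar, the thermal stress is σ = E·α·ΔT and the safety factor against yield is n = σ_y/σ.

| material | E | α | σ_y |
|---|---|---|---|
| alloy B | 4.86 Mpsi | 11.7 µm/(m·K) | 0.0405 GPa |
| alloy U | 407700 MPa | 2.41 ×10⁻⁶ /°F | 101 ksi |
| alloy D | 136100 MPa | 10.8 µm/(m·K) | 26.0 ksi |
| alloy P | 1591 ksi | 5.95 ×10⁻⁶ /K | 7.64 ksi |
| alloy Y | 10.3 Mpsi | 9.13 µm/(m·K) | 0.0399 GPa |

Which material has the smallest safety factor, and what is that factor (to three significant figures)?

In consistent units (E in GPa, α in ×10⁻⁶/K, σ_y in MPa):
  alloy B: E = 33.51, α = 11.7, σ_y = 40.50 → σ = 85.9 MPa, n = 0.472
  alloy U: E = 407.7, α = 4.34, σ_y = 696.4 → σ = 387 MPa, n = 1.80
  alloy D: E = 136.1, α = 10.8, σ_y = 179.3 → σ = 322 MPa, n = 0.557
  alloy P: E = 10.97, α = 5.95, σ_y = 52.68 → σ = 14.3 MPa, n = 3.69
  alloy Y: E = 71.02, α = 9.13, σ_y = 39.90 → σ = 142 MPa, n = 0.281
Alloy Y has the lowest safety factor, n = 0.281.

alloy Y, n = 0.281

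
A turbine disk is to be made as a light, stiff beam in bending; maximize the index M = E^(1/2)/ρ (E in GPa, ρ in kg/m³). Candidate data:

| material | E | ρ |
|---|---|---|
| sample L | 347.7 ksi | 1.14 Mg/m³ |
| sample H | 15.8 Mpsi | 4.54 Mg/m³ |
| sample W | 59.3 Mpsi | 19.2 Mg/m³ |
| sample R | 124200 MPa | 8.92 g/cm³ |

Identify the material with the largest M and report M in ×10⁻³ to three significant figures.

sample H, M = 2.30×10⁻³

Convert each candidate to consistent units, then evaluate M:
  sample L: E = 2.397 GPa, ρ = 1140 kg/m³
  sample H: E = 108.9 GPa, ρ = 4540 kg/m³
  sample W: E = 408.9 GPa, ρ = 19200 kg/m³
  sample R: E = 124.2 GPa, ρ = 8920 kg/m³
  sample H: M = 2.30×10⁻³
  sample L: M = 1.36×10⁻³
  sample R: M = 1.25×10⁻³
  sample W: M = 1.05×10⁻³
Highest index: sample H.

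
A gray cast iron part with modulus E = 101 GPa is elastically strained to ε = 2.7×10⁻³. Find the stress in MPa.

273 MPa

σ = E·ε = 101000 MPa × 2.7×10⁻³ = 273 MPa.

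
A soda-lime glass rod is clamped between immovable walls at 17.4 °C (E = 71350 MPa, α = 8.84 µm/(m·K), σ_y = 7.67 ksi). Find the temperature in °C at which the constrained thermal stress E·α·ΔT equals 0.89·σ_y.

E = 71350 MPa = 71.35 GPa.
σ_y = 7.67 ksi = 52.88 MPa.
E·α·ΔT = 47.07 MPa ⇒ ΔT = 47.07 / (71.35×10³ × 8.84×10⁻⁶) = 74.62 K.
T = 17.4 + 74.62 = 92.02 °C.

92.0 °C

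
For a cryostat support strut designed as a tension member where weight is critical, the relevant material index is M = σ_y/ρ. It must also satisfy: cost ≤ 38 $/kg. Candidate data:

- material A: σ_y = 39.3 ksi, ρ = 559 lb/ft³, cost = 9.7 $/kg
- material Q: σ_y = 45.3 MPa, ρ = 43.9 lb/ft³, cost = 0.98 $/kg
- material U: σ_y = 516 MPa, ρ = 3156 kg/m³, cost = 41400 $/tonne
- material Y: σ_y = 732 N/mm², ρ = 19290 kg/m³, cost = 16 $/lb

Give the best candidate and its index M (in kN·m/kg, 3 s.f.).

Screen on constraints: cost ≤ 38 $/kg. Survivors: material A, material Q, material Y.
Convert each candidate to consistent units, then evaluate M:
  material A: σ_y = 271.0 MPa, ρ = 8954 kg/m³
  material Q: σ_y = 45.30 MPa, ρ = 703.2 kg/m³
  material Y: σ_y = 732.0 MPa, ρ = 19290 kg/m³
  material Q: M = 64.4 kN·m/kg
  material Y: M = 37.9 kN·m/kg
  material A: M = 30.3 kN·m/kg
The maximum is for material Q.

material Q, M = 64.4 kN·m/kg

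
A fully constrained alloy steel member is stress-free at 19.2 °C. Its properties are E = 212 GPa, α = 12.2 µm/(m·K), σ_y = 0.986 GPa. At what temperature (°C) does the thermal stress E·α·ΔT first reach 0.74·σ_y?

301 °C

σ_y = 0.986 GPa = 986.0 MPa.
E·α·ΔT = 729.6 MPa ⇒ ΔT = 729.6 / (212.0×10³ × 12.2×10⁻⁶) = 282.1 K.
T = 19.2 + 282.1 = 301.3 °C.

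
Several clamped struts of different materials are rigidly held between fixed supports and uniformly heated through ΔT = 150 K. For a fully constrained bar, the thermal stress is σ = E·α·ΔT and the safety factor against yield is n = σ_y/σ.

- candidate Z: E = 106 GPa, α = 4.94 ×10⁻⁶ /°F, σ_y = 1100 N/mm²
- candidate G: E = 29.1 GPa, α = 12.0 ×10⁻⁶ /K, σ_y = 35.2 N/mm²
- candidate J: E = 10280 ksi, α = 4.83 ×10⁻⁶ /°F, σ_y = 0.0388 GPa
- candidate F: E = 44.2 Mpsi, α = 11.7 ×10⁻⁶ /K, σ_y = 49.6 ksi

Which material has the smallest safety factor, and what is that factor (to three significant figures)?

candidate J, n = 0.420

In consistent units (E in GPa, α in ×10⁻⁶/K, σ_y in MPa):
  candidate Z: E = 106.0, α = 8.89, σ_y = 1100 → σ = 141 MPa, n = 7.78
  candidate G: E = 29.10, α = 12.0, σ_y = 35.20 → σ = 52.4 MPa, n = 0.672
  candidate J: E = 70.88, α = 8.69, σ_y = 38.80 → σ = 92.4 MPa, n = 0.420
  candidate F: E = 304.7, α = 11.7, σ_y = 342.0 → σ = 535 MPa, n = 0.639
The minimum is candidate J at n = 0.420.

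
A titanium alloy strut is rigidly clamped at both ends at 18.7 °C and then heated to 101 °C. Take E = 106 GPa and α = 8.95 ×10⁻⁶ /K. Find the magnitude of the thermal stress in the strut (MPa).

78.1 MPa

ΔT = 82.30 K. Constrained thermal stress σ = E·α·ΔT = 106.0×10³ MPa × 8.95×10⁻⁶ × 82.30 = 78.1 MPa (compressive).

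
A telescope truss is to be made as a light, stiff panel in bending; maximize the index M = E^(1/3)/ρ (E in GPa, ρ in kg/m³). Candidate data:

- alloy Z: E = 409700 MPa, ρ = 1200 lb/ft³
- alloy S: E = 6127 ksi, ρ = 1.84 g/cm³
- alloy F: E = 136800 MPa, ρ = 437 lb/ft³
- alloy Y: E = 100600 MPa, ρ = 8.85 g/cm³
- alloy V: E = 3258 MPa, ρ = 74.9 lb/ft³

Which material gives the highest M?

Normalizing units and computing the index:
  alloy Z: E = 409.7 GPa, ρ = 19220 kg/m³
  alloy S: E = 42.24 GPa, ρ = 1840 kg/m³
  alloy F: E = 136.8 GPa, ρ = 7000 kg/m³
  alloy Y: E = 100.6 GPa, ρ = 8850 kg/m³
  alloy V: E = 3.258 GPa, ρ = 1200 kg/m³
  alloy S: M = 1.89×10⁻³
  alloy V: M = 1.24×10⁻³
  alloy F: M = 0.736×10⁻³
  alloy Y: M = 0.526×10⁻³
  alloy Z: M = 0.386×10⁻³
Highest index: alloy S.

alloy S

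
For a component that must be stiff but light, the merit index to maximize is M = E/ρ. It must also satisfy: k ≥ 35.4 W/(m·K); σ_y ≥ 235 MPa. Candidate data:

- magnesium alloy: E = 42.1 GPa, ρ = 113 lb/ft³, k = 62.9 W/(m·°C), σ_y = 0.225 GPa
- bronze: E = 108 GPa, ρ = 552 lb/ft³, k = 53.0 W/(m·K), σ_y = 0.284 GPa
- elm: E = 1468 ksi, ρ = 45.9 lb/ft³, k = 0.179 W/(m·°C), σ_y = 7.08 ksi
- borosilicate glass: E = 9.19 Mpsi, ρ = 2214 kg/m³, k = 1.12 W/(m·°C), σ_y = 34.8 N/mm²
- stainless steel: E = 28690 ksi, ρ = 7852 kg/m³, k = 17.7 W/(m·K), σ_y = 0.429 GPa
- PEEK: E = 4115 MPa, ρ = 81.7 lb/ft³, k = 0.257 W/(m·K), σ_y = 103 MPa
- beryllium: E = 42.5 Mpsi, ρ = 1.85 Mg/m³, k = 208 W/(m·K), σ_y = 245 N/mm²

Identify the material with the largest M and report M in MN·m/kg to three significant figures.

beryllium, M = 158 MN·m/kg

Screen on constraints: k ≥ 35.4 W/(m·K); σ_y ≥ 235 MPa. Survivors: bronze, beryllium.
In SI units:
  bronze: E = 108.0 GPa, ρ = 8842 kg/m³
  beryllium: E = 293.0 GPa, ρ = 1850 kg/m³
  beryllium: M = 158 MN·m/kg
  bronze: M = 12.2 MN·m/kg
Highest index: beryllium.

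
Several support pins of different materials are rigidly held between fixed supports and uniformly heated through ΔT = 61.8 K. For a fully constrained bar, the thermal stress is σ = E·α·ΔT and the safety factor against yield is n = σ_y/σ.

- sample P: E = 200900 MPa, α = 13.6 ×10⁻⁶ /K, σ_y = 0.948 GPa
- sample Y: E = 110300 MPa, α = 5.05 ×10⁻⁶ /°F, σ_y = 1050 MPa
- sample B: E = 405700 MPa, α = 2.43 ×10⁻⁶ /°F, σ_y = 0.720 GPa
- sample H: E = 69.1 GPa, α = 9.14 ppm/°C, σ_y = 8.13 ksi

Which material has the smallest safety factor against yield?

sample H

With everything in SI (GPa, ×10⁻⁶/K, MPa):
  sample P: E = 200.9, α = 13.6, σ_y = 948.0 → σ = 169 MPa, n = 5.61
  sample Y: E = 110.3, α = 9.09, σ_y = 1050 → σ = 62.0 MPa, n = 16.9
  sample B: E = 405.7, α = 4.37, σ_y = 720.0 → σ = 110 MPa, n = 6.57
  sample H: E = 69.10, α = 9.14, σ_y = 56.05 → σ = 39.0 MPa, n = 1.44
Sample H has the lowest safety factor, n = 1.44.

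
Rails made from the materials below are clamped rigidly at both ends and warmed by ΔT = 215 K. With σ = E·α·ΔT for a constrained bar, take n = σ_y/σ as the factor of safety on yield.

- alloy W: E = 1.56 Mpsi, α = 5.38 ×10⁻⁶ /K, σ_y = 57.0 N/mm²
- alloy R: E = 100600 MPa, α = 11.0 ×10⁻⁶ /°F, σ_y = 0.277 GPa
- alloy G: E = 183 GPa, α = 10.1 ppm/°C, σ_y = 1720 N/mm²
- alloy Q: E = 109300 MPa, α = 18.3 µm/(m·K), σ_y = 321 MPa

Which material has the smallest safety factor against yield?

alloy R

With everything in SI (GPa, ×10⁻⁶/K, MPa):
  alloy W: E = 10.76, α = 5.38, σ_y = 57.00 → σ = 12.4 MPa, n = 4.58
  alloy R: E = 100.6, α = 19.8, σ_y = 277.0 → σ = 428 MPa, n = 0.647
  alloy G: E = 183.0, α = 10.1, σ_y = 1720 → σ = 397 MPa, n = 4.33
  alloy Q: E = 109.3, α = 18.3, σ_y = 321.0 → σ = 430 MPa, n = 0.746
Smallest n: alloy R with n = 0.647.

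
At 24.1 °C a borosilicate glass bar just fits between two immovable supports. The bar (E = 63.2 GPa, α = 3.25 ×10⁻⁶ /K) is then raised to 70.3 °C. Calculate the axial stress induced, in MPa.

ΔT = 46.20 K. Constrained thermal stress σ = E·α·ΔT = 63.20×10³ MPa × 3.25×10⁻⁶ × 46.20 = 9.49 MPa (compressive).

9.49 MPa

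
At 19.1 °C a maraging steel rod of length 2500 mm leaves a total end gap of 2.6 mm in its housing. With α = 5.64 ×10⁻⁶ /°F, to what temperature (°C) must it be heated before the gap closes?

122 °C

α = 5.64×10⁻⁶/°F × 9/5 = 10.2×10⁻⁶/K.
α·L₀·ΔT = 2.6 mm ⇒ ΔT = 2.6 / (10.2×10⁻⁶ × 2500.0) = 102.4 K.
T = 19.1 + 102.4 = 121.5 °C.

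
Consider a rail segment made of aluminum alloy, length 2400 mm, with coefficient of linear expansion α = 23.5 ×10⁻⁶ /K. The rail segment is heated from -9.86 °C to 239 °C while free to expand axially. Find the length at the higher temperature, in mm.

ΔT = 239 − (-9.86) = 248.9 K.
ΔL = α·L₀·ΔT = 23.5×10⁻⁶ × 2400 mm × 248.9 K = 14.0 mm.
L = L₀ + ΔL = 2400 + 14.0 = 2414.0 mm.

2414.0 mm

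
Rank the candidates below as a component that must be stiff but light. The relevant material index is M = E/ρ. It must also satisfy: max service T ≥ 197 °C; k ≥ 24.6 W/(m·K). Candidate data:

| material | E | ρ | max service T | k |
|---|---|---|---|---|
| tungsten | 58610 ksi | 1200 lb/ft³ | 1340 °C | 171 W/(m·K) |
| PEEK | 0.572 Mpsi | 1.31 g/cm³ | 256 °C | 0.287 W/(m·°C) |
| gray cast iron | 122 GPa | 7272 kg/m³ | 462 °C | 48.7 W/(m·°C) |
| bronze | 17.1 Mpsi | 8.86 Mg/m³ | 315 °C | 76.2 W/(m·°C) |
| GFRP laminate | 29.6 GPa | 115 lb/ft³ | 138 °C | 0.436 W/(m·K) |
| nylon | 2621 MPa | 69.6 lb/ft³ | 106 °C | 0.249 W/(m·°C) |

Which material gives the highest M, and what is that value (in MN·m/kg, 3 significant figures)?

Screen on constraints: max service T ≥ 197 °C; k ≥ 24.6 W/(m·K). Survivors: tungsten, gray cast iron, bronze.
Convert each candidate to consistent units, then evaluate M:
  tungsten: E = 404.1 GPa, ρ = 19220 kg/m³
  gray cast iron: E = 122.0 GPa, ρ = 7272 kg/m³
  bronze: E = 117.9 GPa, ρ = 8860 kg/m³
  tungsten: M = 21.0 MN·m/kg
  gray cast iron: M = 16.8 MN·m/kg
  bronze: M = 13.3 MN·m/kg
The maximum is for tungsten.

tungsten, M = 21.0 MN·m/kg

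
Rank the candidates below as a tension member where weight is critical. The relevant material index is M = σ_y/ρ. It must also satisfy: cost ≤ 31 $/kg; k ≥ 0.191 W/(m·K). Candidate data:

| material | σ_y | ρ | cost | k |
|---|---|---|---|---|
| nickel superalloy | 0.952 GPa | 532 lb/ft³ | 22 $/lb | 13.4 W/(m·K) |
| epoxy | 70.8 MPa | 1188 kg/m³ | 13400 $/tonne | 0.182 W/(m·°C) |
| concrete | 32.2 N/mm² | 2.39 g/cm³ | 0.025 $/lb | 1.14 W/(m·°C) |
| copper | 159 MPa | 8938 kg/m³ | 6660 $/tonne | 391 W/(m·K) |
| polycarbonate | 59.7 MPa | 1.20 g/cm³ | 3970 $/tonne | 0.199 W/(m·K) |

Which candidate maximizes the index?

polycarbonate

Screen on constraints: cost ≤ 31 $/kg; k ≥ 0.191 W/(m·K). Survivors: concrete, copper, polycarbonate.
Convert each candidate to consistent units, then evaluate M:
  concrete: σ_y = 32.20 MPa, ρ = 2390 kg/m³
  copper: σ_y = 159.0 MPa, ρ = 8938 kg/m³
  polycarbonate: σ_y = 59.70 MPa, ρ = 1200 kg/m³
  polycarbonate: M = 49.8 kN·m/kg
  copper: M = 17.8 kN·m/kg
  concrete: M = 13.5 kN·m/kg
Polycarbonate ranks first.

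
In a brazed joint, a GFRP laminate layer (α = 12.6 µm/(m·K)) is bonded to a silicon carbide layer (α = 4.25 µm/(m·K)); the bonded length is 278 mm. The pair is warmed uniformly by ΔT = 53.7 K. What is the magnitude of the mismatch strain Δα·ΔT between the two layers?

Δα = |12.6 − 4.25|×10⁻⁶/K = 8.35×10⁻⁶/K.
Mismatch strain = Δα·ΔT = 8.35×10⁻⁶ × 53.7 = 4.48×10⁻⁴.

4.48×10⁻⁴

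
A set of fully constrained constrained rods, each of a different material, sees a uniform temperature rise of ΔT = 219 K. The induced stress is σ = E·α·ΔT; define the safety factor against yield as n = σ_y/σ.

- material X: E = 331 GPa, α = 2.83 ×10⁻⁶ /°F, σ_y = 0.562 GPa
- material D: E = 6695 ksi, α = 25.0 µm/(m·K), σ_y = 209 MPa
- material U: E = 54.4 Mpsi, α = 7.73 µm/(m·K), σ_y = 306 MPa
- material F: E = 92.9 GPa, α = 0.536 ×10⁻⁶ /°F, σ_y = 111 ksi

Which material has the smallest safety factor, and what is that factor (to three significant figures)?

Per material, after unit conversion:
  material X: E = 331.0, α = 5.09, σ_y = 562.0 → σ = 369 MPa, n = 1.52
  material D: E = 46.16, α = 25.0, σ_y = 209.0 → σ = 253 MPa, n = 0.827
  material U: E = 375.1, α = 7.73, σ_y = 306.0 → σ = 635 MPa, n = 0.482
  material F: E = 92.90, α = 0.965, σ_y = 765.3 → σ = 19.6 MPa, n = 39.0
Smallest n: material U with n = 0.482.

material U, n = 0.482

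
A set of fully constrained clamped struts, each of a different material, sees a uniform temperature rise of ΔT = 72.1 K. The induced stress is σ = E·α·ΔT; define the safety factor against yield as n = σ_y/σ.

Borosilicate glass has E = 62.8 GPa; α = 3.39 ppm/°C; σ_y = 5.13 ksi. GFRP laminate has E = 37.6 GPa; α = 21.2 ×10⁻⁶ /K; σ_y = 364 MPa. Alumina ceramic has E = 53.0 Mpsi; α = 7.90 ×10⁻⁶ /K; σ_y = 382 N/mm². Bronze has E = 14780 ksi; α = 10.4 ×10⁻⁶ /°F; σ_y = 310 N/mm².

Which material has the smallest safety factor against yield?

In consistent units (E in GPa, α in ×10⁻⁶/K, σ_y in MPa):
  borosilicate glass: E = 62.80, α = 3.39, σ_y = 35.37 → σ = 15.3 MPa, n = 2.30
  GFRP laminate: E = 37.60, α = 21.2, σ_y = 364.0 → σ = 57.5 MPa, n = 6.33
  alumina ceramic: E = 365.4, α = 7.90, σ_y = 382.0 → σ = 208 MPa, n = 1.84
  bronze: E = 101.9, α = 18.7, σ_y = 310.0 → σ = 138 MPa, n = 2.25
Smallest n: alumina ceramic with n = 1.84.

alumina ceramic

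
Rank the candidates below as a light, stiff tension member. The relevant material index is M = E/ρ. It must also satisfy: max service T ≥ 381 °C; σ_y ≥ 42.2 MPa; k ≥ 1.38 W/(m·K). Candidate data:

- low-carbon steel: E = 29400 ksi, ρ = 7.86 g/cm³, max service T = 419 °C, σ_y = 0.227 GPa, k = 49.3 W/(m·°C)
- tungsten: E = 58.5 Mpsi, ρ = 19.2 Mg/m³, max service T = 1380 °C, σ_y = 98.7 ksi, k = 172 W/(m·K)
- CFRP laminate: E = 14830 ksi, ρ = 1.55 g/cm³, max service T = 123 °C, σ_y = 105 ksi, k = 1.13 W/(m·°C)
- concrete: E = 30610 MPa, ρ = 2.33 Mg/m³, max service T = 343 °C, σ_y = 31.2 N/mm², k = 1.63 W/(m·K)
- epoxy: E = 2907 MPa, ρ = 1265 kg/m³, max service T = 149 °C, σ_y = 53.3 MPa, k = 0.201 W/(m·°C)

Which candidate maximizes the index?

Screen on constraints: max service T ≥ 381 °C; σ_y ≥ 42.2 MPa; k ≥ 1.38 W/(m·K). Survivors: low-carbon steel, tungsten.
Normalizing units and computing the index:
  low-carbon steel: E = 202.7 GPa, ρ = 7860 kg/m³
  tungsten: E = 403.3 GPa, ρ = 19200 kg/m³
  low-carbon steel: M = 25.8 MN·m/kg
  tungsten: M = 21.0 MN·m/kg
Low-carbon steel has the largest M.

low-carbon steel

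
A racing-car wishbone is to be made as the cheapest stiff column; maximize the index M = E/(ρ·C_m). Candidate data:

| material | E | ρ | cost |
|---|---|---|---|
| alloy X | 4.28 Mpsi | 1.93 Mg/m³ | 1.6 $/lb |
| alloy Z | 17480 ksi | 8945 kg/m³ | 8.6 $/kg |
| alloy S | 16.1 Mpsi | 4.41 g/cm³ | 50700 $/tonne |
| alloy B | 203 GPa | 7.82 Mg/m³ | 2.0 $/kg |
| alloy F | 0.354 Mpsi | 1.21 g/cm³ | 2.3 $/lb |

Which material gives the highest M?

Putting every candidate on a common basis:
  alloy X: E = 29.51 GPa, ρ = 1930 kg/m³, cost = 3.527 $/kg
  alloy Z: E = 120.5 GPa, ρ = 8945 kg/m³, cost = 8.600 $/kg
  alloy S: E = 111.0 GPa, ρ = 4410 kg/m³, cost = 50.70 $/kg
  alloy B: E = 203.0 GPa, ρ = 7820 kg/m³, cost = 2.000 $/kg
  alloy F: E = 2.441 GPa, ρ = 1210 kg/m³, cost = 5.071 $/kg
  alloy B: M = 13.0 MN·m per $
  alloy X: M = 4.33 MN·m per $
  alloy Z: M = 1.57 MN·m per $
  alloy S: M = 0.496 MN·m per $
  alloy F: M = 0.398 MN·m per $
Alloy B has the largest M.

alloy B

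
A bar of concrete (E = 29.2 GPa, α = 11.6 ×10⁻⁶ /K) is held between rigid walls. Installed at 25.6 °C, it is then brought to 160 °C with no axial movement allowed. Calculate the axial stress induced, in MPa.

45.5 MPa

ΔT = 134.4 K. Constrained thermal stress σ = E·α·ΔT = 29.20×10³ MPa × 11.6×10⁻⁶ × 134.4 = 45.5 MPa (compressive).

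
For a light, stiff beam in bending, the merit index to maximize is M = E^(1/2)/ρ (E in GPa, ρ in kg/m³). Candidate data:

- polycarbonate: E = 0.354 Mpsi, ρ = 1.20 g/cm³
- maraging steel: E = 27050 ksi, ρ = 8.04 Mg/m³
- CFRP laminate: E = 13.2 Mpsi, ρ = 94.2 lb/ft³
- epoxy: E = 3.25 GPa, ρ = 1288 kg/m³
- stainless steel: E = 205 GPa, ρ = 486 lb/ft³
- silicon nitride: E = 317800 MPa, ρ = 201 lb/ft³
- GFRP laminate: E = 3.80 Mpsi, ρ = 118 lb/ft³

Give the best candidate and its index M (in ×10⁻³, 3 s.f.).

Convert each candidate to consistent units, then evaluate M:
  polycarbonate: E = 2.441 GPa, ρ = 1200 kg/m³
  maraging steel: E = 186.5 GPa, ρ = 8040 kg/m³
  CFRP laminate: E = 91.01 GPa, ρ = 1509 kg/m³
  epoxy: E = 3.250 GPa, ρ = 1288 kg/m³
  stainless steel: E = 205.0 GPa, ρ = 7785 kg/m³
  silicon nitride: E = 317.8 GPa, ρ = 3220 kg/m³
  GFRP laminate: E = 26.20 GPa, ρ = 1890 kg/m³
  CFRP laminate: M = 6.32×10⁻³
  silicon nitride: M = 5.54×10⁻³
  GFRP laminate: M = 2.71×10⁻³
  stainless steel: M = 1.84×10⁻³
  maraging steel: M = 1.70×10⁻³
  epoxy: M = 1.40×10⁻³
  polycarbonate: M = 1.30×10⁻³
CFRP laminate has the largest M.

CFRP laminate, M = 6.32×10⁻³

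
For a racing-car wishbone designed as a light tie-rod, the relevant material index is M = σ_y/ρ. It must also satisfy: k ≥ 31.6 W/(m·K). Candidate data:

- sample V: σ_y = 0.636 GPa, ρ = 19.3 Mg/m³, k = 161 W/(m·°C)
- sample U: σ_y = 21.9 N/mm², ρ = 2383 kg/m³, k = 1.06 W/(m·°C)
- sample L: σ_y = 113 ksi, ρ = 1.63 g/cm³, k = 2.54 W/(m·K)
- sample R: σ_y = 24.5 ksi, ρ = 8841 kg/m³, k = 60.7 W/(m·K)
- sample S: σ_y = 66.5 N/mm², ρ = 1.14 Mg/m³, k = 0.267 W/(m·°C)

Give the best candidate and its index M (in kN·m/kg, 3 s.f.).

sample V, M = 33.0 kN·m/kg

Screen on constraints: k ≥ 31.6 W/(m·K). Survivors: sample V, sample R.
Normalizing units and computing the index:
  sample V: σ_y = 636.0 MPa, ρ = 19300 kg/m³
  sample R: σ_y = 168.9 MPa, ρ = 8841 kg/m³
  sample V: M = 33.0 kN·m/kg
  sample R: M = 19.1 kN·m/kg
Highest index: sample V.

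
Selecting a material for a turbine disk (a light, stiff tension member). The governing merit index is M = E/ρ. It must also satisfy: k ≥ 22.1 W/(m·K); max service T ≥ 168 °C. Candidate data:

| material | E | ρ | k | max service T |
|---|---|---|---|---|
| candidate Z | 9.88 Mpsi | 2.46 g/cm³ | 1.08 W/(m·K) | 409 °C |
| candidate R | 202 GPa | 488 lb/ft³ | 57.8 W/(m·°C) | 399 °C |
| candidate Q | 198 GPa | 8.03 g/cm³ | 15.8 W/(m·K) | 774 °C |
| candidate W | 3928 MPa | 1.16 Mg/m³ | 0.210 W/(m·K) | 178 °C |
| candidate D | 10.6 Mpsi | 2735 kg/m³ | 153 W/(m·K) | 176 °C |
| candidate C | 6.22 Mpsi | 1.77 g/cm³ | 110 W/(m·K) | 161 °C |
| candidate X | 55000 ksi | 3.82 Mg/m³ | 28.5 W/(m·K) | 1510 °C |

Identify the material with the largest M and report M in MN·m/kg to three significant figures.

candidate X, M = 99.3 MN·m/kg

Screen on constraints: k ≥ 22.1 W/(m·K); max service T ≥ 168 °C. Survivors: candidate R, candidate D, candidate X.
Convert each candidate to consistent units, then evaluate M:
  candidate R: E = 202.0 GPa, ρ = 7817 kg/m³
  candidate D: E = 73.08 GPa, ρ = 2735 kg/m³
  candidate X: E = 379.2 GPa, ρ = 3820 kg/m³
  candidate X: M = 99.3 MN·m/kg
  candidate D: M = 26.7 MN·m/kg
  candidate R: M = 25.8 MN·m/kg
Candidate X has the largest M.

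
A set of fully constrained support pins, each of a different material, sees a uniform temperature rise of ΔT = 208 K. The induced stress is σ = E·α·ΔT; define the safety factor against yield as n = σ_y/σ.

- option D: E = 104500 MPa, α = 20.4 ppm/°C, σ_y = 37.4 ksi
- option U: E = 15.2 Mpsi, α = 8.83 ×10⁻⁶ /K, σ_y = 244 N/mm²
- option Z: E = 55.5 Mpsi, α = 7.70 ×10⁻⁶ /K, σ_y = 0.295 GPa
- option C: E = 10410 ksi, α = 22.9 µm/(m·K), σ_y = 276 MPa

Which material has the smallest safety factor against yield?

In consistent units (E in GPa, α in ×10⁻⁶/K, σ_y in MPa):
  option D: E = 104.5, α = 20.4, σ_y = 257.9 → σ = 443 MPa, n = 0.582
  option U: E = 104.8, α = 8.83, σ_y = 244.0 → σ = 192 MPa, n = 1.27
  option Z: E = 382.7, α = 7.70, σ_y = 295.0 → σ = 613 MPa, n = 0.481
  option C: E = 71.77, α = 22.9, σ_y = 276.0 → σ = 342 MPa, n = 0.807
Smallest n: option Z with n = 0.481.

option Z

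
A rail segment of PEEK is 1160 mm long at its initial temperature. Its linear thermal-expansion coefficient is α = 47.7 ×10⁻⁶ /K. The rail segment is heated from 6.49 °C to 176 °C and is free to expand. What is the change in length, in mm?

ΔT = 176 − 6.49 = 169.5 K.
ΔL = α·L₀·ΔT = 47.7×10⁻⁶ × 1160 mm × 169.5 K = 9.38 mm.

9.38 mm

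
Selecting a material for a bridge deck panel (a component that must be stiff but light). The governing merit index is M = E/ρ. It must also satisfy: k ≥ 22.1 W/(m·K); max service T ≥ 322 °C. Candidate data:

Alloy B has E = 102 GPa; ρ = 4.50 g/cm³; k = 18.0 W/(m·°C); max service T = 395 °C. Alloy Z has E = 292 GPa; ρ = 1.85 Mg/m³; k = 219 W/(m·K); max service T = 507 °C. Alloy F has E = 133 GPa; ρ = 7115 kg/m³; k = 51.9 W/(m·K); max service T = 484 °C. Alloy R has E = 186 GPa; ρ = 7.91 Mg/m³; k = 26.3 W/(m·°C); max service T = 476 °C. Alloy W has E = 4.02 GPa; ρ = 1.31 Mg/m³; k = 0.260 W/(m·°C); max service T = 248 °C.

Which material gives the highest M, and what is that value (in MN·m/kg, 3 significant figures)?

Screen on constraints: k ≥ 22.1 W/(m·K); max service T ≥ 322 °C. Survivors: alloy Z, alloy F, alloy R.
Normalizing units and computing the index:
  alloy Z: E = 292.0 GPa, ρ = 1850 kg/m³
  alloy F: E = 133.0 GPa, ρ = 7115 kg/m³
  alloy R: E = 186.0 GPa, ρ = 7910 kg/m³
  alloy Z: M = 158 MN·m/kg
  alloy R: M = 23.5 MN·m/kg
  alloy F: M = 18.7 MN·m/kg
Alloy Z ranks first.

alloy Z, M = 158 MN·m/kg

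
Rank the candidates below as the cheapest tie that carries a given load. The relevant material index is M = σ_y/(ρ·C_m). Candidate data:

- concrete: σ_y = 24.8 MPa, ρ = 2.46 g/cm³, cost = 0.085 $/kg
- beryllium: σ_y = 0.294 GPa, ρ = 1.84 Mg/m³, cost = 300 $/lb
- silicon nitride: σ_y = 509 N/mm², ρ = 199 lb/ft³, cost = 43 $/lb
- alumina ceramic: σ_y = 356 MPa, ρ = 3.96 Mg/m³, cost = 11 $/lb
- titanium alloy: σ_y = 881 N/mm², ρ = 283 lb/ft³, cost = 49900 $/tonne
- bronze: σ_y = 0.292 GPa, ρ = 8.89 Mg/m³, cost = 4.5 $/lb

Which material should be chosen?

In SI units:
  concrete: σ_y = 24.80 MPa, ρ = 2460 kg/m³, cost = 0.08500 $/kg
  beryllium: σ_y = 294.0 MPa, ρ = 1840 kg/m³, cost = 661.4 $/kg
  silicon nitride: σ_y = 509.0 MPa, ρ = 3188 kg/m³, cost = 94.80 $/kg
  alumina ceramic: σ_y = 356.0 MPa, ρ = 3960 kg/m³, cost = 24.25 $/kg
  titanium alloy: σ_y = 881.0 MPa, ρ = 4533 kg/m³, cost = 49.90 $/kg
  bronze: σ_y = 292.0 MPa, ρ = 8890 kg/m³, cost = 9.921 $/kg
  concrete: M = 119 kN·m per $
  titanium alloy: M = 3.89 kN·m per $
  alumina ceramic: M = 3.71 kN·m per $
  bronze: M = 3.31 kN·m per $
  silicon nitride: M = 1.68 kN·m per $
  beryllium: M = 0.242 kN·m per $
Highest index: concrete.

concrete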